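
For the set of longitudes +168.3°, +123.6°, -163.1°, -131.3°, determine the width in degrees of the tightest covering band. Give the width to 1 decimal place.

105.1°

Sort the longitudes: -163.1°, -131.3°, +123.6°, +168.3°.
Eastward gaps between consecutive values (wrapping around): 31.8°, 254.9°, 44.7°, 28.6°.
Largest gap = 254.9° ⇒ minimal covering band is its complement: 360° − 254.9° = 105.1°.
Band runs from +123.6° eastward to -131.3°, crossing the antimeridian.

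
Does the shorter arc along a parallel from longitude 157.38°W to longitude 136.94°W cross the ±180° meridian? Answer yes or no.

No

Signed shortest Δλ = ((-136.94 − -157.38 + 180) mod 360) − 180 = 20.44°.
Going east by 20.44° from -157.38° reaches -136.94° without touching 180°.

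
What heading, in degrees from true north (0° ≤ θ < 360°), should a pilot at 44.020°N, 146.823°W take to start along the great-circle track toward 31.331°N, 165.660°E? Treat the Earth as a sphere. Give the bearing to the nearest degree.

268°

Δλ = 165.660 − -146.823 = 312.483°; wrapped into (−180°, 180°]: -47.517°.
θ = atan2( sin Δλ · cos φ₂ , cos φ₁ · sin φ₂ − sin φ₁ · cos φ₂ · cos Δλ )
  = atan2(-0.62994, -0.02697) = -92.451° → normalised to [0°, 360°): 267.549°.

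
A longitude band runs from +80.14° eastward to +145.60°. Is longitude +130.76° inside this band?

Band width going east from +80.14° to +145.60°: ((145.60 − 80.14) mod 360) = 65.46°.
Offset of +130.76° east of the west edge: ((130.76 − 80.14) mod 360) = 50.62°.
50.62° ≤ 65.46° ⇒ inside.

Yes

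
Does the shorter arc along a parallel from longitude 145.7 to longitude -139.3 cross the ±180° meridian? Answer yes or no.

Yes

Naïve |-139.3 − 145.7| = 285.0° > 180°, so the shorter arc goes the other way round — across 180°.
Signed shortest Δλ = ((-139.3 − 145.7 + 180) mod 360) − 180 = 75.0°.
Going east by 75.0° from +145.7° passes through 180° before reaching -139.3°.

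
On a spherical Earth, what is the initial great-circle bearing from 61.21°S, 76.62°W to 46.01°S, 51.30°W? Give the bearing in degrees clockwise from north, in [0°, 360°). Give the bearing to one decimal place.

55.6°

Δλ = -51.30 − -76.62 = 25.32°.
θ = atan2( sin Δλ · cos φ₂ , cos φ₁ · sin φ₂ − sin φ₁ · cos φ₂ · cos Δλ )
  = atan2(0.29703, 0.20372) = 55.556° → normalised to [0°, 360°): 55.556°.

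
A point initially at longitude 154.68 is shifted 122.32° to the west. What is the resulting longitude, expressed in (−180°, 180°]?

+32.36°

Start at +154.68°; shift −122.32° → +32.36°.
+32.36° already lies in (−180°, 180°].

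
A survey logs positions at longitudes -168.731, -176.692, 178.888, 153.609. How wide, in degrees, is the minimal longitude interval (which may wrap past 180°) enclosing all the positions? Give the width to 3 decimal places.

37.660°

Sort the longitudes: -176.692°, -168.731°, +153.609°, +178.888°.
Eastward gaps between consecutive values (wrapping around): 7.961°, 322.340°, 25.279°, 4.420°.
Largest gap = 322.340° ⇒ minimal covering band is its complement: 360° − 322.340° = 37.660°.
Band runs from +153.609° eastward to -168.731°, crossing the antimeridian.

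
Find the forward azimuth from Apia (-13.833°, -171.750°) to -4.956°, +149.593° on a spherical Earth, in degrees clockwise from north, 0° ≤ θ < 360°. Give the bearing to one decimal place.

279.3°

Δλ = 149.593 − -171.750 = 321.343°; wrapped into (−180°, 180°]: -38.657°.
θ = atan2( sin Δλ · cos φ₂ , cos φ₁ · sin φ₂ − sin φ₁ · cos φ₂ · cos Δλ )
  = atan2(-0.62232, 0.10212) = -80.681° → normalised to [0°, 360°): 279.319°.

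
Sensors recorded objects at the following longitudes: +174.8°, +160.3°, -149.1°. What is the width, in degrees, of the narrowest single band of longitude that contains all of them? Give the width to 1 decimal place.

50.6°

Sort the longitudes: -149.1°, +160.3°, +174.8°.
Eastward gaps between consecutive values (wrapping around): 309.4°, 14.5°, 36.1°.
Largest gap = 309.4° ⇒ minimal covering band is its complement: 360° − 309.4° = 50.6°.
Band runs from +160.3° eastward to -149.1°, crossing the antimeridian.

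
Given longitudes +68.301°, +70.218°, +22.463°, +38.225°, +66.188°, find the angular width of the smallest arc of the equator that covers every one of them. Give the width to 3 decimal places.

47.755°

Sort the longitudes: +22.463°, +38.225°, +66.188°, +68.301°, +70.218°.
Eastward gaps between consecutive values (wrapping around): 15.762°, 27.963°, 2.113°, 1.917°, 312.245°.
Largest gap = 312.245° ⇒ minimal covering band is its complement: 360° − 312.245° = 47.755°.
Band runs from +22.463° eastward to +70.218°.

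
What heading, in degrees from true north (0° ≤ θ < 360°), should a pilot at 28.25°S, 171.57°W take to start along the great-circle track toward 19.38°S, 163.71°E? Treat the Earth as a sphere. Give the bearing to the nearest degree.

Δλ = 163.71 − -171.57 = 335.28°; wrapped into (−180°, 180°]: -24.72°.
θ = atan2( sin Δλ · cos φ₂ , cos φ₁ · sin φ₂ − sin φ₁ · cos φ₂ · cos Δλ )
  = atan2(-0.39449, 0.11328) = -73.979° → normalised to [0°, 360°): 286.021°.

286°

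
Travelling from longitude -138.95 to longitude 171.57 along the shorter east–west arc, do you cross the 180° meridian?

Naïve |171.57 − -138.95| = 310.52° > 180°, so the shorter arc goes the other way round — across 180°.
Signed shortest Δλ = ((171.57 − -138.95 + 180) mod 360) − 180 = -49.48°.
Going west by 49.48° from -138.95° passes through 180° before reaching +171.57°.

Yes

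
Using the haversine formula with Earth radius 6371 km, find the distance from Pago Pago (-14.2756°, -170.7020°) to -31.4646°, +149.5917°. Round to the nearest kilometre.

Δλ = 149.5917 − -170.7020 = 320.2937°; wrapped into (−180°, 180°]: -39.7063°.
Δφ = -31.4646 − -14.2756 = -17.1890°.
a = sin²(Δφ/2) + cos φ₁ · cos φ₂ · sin²(Δλ/2) = 0.117671.
c = 2·atan2(√a, √(1−a)) = 0.70029 rad → d = 6371·c ≈ 4461.53 km.

4462 km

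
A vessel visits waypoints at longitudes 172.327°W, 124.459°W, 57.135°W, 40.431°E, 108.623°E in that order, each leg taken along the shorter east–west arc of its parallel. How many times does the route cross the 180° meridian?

Leg 1: -172.327° → -124.459°, shortest Δλ = 47.868° (east) — does not cross 180°.
Leg 2: -124.459° → -57.135°, shortest Δλ = 67.324° (east) — does not cross 180°.
Leg 3: -57.135° → +40.431°, shortest Δλ = 97.566° (east) — does not cross 180°.
Leg 4: +40.431° → +108.623°, shortest Δλ = 68.192° (east) — does not cross 180°.
Total crossings: 0.

0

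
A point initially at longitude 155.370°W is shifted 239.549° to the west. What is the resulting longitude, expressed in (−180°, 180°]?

34.919°W

Start at -155.370°; shift −239.549° → -394.919°.
-394.919° lies outside (−180°, 180°]; add 360° → -34.919°.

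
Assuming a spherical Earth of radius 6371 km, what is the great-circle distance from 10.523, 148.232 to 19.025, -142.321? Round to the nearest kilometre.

7484 km

Δλ = -142.321 − 148.232 = -290.553°; wrapped into (−180°, 180°]: 69.447°.
Δφ = 19.025 − 10.523 = 8.502°.
a = sin²(Δφ/2) + cos φ₁ · cos φ₂ · sin²(Δλ/2) = 0.307076.
c = 2·atan2(√a, √(1−a)) = 1.17467 rad → d = 6371·c ≈ 7483.81 km.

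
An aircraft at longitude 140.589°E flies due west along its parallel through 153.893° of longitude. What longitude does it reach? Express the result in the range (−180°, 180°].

Start at +140.589°; shift −153.893° → -13.304°.
-13.304° already lies in (−180°, 180°].

13.304°W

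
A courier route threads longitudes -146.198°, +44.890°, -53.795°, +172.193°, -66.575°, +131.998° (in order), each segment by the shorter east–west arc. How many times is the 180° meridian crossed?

4

Leg 1: -146.198° → +44.890°, shortest Δλ = -168.912° (west) — crosses 180°.
Leg 2: +44.890° → -53.795°, shortest Δλ = -98.685° (west) — does not cross 180°.
Leg 3: -53.795° → +172.193°, shortest Δλ = -134.012° (west) — crosses 180°.
Leg 4: +172.193° → -66.575°, shortest Δλ = 121.232° (east) — crosses 180°.
Leg 5: -66.575° → +131.998°, shortest Δλ = -161.427° (west) — crosses 180°.
Total crossings: 4.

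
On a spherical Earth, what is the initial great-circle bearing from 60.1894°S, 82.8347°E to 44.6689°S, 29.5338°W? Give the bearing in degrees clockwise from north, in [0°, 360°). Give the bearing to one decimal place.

228.4°

Δλ = -29.5338 − 82.8347 = -112.3685°.
θ = atan2( sin Δλ · cos φ₂ , cos φ₁ · sin φ₂ − sin φ₁ · cos φ₂ · cos Δλ )
  = atan2(-0.65767, -0.58432) = -131.620° → normalised to [0°, 360°): 228.380°.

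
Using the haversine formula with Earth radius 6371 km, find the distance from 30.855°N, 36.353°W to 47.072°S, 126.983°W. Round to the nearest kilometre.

Δλ = -126.983 − -36.353 = -90.630°.
Δφ = -47.072 − 30.855 = -77.927°.
a = sin²(Δφ/2) + cos φ₁ · cos φ₂ · sin²(Δλ/2) = 0.690978.
c = 2·atan2(√a, √(1−a)) = 1.96271 rad → d = 6371·c ≈ 12504.41 km.

12504 km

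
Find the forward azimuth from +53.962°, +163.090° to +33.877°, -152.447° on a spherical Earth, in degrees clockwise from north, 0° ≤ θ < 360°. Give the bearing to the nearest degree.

Δλ = -152.447 − 163.090 = -315.537°; wrapped into (−180°, 180°]: 44.463°.
θ = atan2( sin Δλ · cos φ₂ , cos φ₁ · sin φ₂ − sin φ₁ · cos φ₂ · cos Δλ )
  = atan2(0.58154, -0.15121) = 104.575° → normalised to [0°, 360°): 104.575°.

105°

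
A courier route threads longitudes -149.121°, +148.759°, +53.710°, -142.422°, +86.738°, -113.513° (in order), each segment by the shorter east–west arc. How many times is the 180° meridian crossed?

4

Leg 1: -149.121° → +148.759°, shortest Δλ = -62.12° (west) — crosses 180°.
Leg 2: +148.759° → +53.710°, shortest Δλ = -95.049° (west) — does not cross 180°.
Leg 3: +53.710° → -142.422°, shortest Δλ = 163.868° (east) — crosses 180°.
Leg 4: -142.422° → +86.738°, shortest Δλ = -130.84° (west) — crosses 180°.
Leg 5: +86.738° → -113.513°, shortest Δλ = 159.749° (east) — crosses 180°.
Total crossings: 4.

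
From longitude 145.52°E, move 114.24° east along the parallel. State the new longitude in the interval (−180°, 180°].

100.24°W

Start at +145.52°; shift +114.24° → +259.76°.
+259.76° lies outside (−180°, 180°]; subtract 360° → -100.24°.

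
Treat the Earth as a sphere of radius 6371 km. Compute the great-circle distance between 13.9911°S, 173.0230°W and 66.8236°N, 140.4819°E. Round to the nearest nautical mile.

Δλ = 140.4819 − -173.0230 = 313.5049°; wrapped into (−180°, 180°]: -46.4951°.
Δφ = 66.8236 − -13.9911 = 80.8147°.
a = sin²(Δφ/2) + cos φ₁ · cos φ₂ · sin²(Δλ/2) = 0.479681.
c = 2·atan2(√a, √(1−a)) = 1.53015 rad → d = 6371·c ≈ 9748.57 km ≈ 5263.80 nmi.

5264 nmi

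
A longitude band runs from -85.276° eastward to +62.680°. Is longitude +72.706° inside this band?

No

Band width going east from -85.276° to +62.680°: ((62.680 − -85.276) mod 360) = 147.956°.
Offset of +72.706° east of the west edge: ((72.706 − -85.276) mod 360) = 157.982°.
157.982° > 147.956° ⇒ outside.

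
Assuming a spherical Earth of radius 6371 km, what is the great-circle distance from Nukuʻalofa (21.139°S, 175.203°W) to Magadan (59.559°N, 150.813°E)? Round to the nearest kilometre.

9491 km

Δλ = 150.813 − -175.203 = 326.016°; wrapped into (−180°, 180°]: -33.984°.
Δφ = 59.559 − -21.139 = 80.698°.
a = sin²(Δφ/2) + cos φ₁ · cos φ₂ · sin²(Δλ/2) = 0.459539.
c = 2·atan2(√a, √(1−a)) = 1.48979 rad → d = 6371·c ≈ 9491.42 km.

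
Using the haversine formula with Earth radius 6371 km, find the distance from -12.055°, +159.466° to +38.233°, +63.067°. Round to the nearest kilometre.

11387 km

Δλ = 63.067 − 159.466 = -96.399°.
Δφ = 38.233 − -12.055 = 50.288°.
a = sin²(Δφ/2) + cos φ₁ · cos φ₂ · sin²(Δλ/2) = 0.607432.
c = 2·atan2(√a, √(1−a)) = 1.78735 rad → d = 6371·c ≈ 11387.20 km.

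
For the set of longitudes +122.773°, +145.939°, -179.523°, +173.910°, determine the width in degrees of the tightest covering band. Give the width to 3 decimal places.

57.704°

Sort the longitudes: -179.523°, +122.773°, +145.939°, +173.910°.
Eastward gaps between consecutive values (wrapping around): 302.296°, 23.166°, 27.971°, 6.567°.
Largest gap = 302.296° ⇒ minimal covering band is its complement: 360° − 302.296° = 57.704°.
Band runs from +122.773° eastward to -179.523°, crossing the antimeridian.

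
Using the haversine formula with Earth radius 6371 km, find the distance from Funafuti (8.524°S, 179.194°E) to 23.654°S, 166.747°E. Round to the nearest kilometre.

Δλ = 166.747 − 179.194 = -12.447°.
Δφ = -23.654 − -8.524 = -15.130°.
a = sin²(Δφ/2) + cos φ₁ · cos φ₂ · sin²(Δλ/2) = 0.027978.
c = 2·atan2(√a, √(1−a)) = 0.33611 rad → d = 6371·c ≈ 2141.36 km.

2141 km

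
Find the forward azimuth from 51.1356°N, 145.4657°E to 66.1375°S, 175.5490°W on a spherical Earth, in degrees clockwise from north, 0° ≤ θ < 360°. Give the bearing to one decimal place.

Δλ = -175.5490 − 145.4657 = -321.0147°; wrapped into (−180°, 180°]: 38.9853°.
θ = atan2( sin Δλ · cos φ₂ , cos φ₁ · sin φ₂ − sin φ₁ · cos φ₂ · cos Δλ )
  = atan2(0.25451, -0.81869) = 162.731° → normalised to [0°, 360°): 162.731°.

162.7°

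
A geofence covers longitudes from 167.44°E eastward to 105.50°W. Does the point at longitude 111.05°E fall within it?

No

Band width going east from +167.44° to -105.50°: ((-105.50 − 167.44) mod 360) = 87.06°.
Offset of +111.05° east of the west edge: ((111.05 − 167.44) mod 360) = 303.61°.
303.61° > 87.06° ⇒ outside.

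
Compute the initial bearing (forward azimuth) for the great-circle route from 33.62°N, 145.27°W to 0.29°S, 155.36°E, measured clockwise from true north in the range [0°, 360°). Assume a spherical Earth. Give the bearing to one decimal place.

Δλ = 155.36 − -145.27 = 300.63°; wrapped into (−180°, 180°]: -59.37°.
θ = atan2( sin Δλ · cos φ₂ , cos φ₁ · sin φ₂ − sin φ₁ · cos φ₂ · cos Δλ )
  = atan2(-0.86046, -0.28631) = -108.404° → normalised to [0°, 360°): 251.596°.

251.6°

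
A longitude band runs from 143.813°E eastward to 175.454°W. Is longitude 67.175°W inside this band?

Band width going east from +143.813° to -175.454°: ((-175.454 − 143.813) mod 360) = 40.733°.
Offset of -67.175° east of the west edge: ((-67.175 − 143.813) mod 360) = 149.012°.
149.012° > 40.733° ⇒ outside.

No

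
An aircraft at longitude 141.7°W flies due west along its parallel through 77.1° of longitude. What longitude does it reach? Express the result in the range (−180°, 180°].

141.2°E

Start at -141.7°; shift −77.1° → -218.8°.
-218.8° lies outside (−180°, 180°]; add 360° → +141.2°.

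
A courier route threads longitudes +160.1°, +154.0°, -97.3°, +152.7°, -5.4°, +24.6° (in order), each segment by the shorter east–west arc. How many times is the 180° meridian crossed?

Leg 1: +160.1° → +154.0°, shortest Δλ = -6.1° (west) — does not cross 180°.
Leg 2: +154.0° → -97.3°, shortest Δλ = 108.7° (east) — crosses 180°.
Leg 3: -97.3° → +152.7°, shortest Δλ = -110.0° (west) — crosses 180°.
Leg 4: +152.7° → -5.4°, shortest Δλ = -158.1° (west) — does not cross 180°.
Leg 5: -5.4° → +24.6°, shortest Δλ = 30.0° (east) — does not cross 180°.
Total crossings: 2.

2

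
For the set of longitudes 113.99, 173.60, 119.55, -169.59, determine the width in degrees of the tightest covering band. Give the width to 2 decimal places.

76.42°

Sort the longitudes: -169.59°, +113.99°, +119.55°, +173.60°.
Eastward gaps between consecutive values (wrapping around): 283.58°, 5.56°, 54.05°, 16.81°.
Largest gap = 283.58° ⇒ minimal covering band is its complement: 360° − 283.58° = 76.42°.
Band runs from +113.99° eastward to -169.59°, crossing the antimeridian.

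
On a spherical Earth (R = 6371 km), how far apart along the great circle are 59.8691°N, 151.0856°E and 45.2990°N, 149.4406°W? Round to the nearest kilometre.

Δλ = -149.4406 − 151.0856 = -300.5262°; wrapped into (−180°, 180°]: 59.4738°.
Δφ = 45.2990 − 59.8691 = -14.5701°.
a = sin²(Δφ/2) + cos φ₁ · cos φ₂ · sin²(Δλ/2) = 0.102953.
c = 2·atan2(√a, √(1−a)) = 0.65328 rad → d = 6371·c ≈ 4162.05 km.

4162 km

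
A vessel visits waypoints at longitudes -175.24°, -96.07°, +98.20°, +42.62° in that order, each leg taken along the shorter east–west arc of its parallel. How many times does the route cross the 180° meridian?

1

Leg 1: -175.24° → -96.07°, shortest Δλ = 79.17° (east) — does not cross 180°.
Leg 2: -96.07° → +98.20°, shortest Δλ = -165.73° (west) — crosses 180°.
Leg 3: +98.20° → +42.62°, shortest Δλ = -55.58° (west) — does not cross 180°.
Total crossings: 1.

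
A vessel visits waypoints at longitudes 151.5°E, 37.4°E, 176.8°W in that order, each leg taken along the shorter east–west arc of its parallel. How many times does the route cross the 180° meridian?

1

Leg 1: +151.5° → +37.4°, shortest Δλ = -114.1° (west) — does not cross 180°.
Leg 2: +37.4° → -176.8°, shortest Δλ = 145.8° (east) — crosses 180°.
Total crossings: 1.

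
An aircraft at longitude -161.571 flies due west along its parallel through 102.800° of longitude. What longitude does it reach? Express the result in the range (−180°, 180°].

Start at -161.571°; shift −102.800° → -264.371°.
-264.371° lies outside (−180°, 180°]; add 360° → +95.629°.

+95.629°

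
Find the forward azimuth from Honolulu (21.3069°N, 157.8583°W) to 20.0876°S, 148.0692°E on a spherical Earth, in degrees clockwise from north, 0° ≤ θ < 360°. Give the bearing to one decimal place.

235.6°

Δλ = 148.0692 − -157.8583 = 305.9275°; wrapped into (−180°, 180°]: -54.0725°.
θ = atan2( sin Δλ · cos φ₂ , cos φ₁ · sin φ₂ − sin φ₁ · cos φ₂ · cos Δλ )
  = atan2(-0.76050, -0.52022) = -124.374° → normalised to [0°, 360°): 235.626°.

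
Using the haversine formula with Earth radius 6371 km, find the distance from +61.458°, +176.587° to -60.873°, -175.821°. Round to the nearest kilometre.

Δλ = -175.821 − 176.587 = -352.408°; wrapped into (−180°, 180°]: 7.592°.
Δφ = -60.873 − 61.458 = -122.331°.
a = sin²(Δφ/2) + cos φ₁ · cos φ₂ · sin²(Δλ/2) = 0.768424.
c = 2·atan2(√a, √(1−a)) = 2.13749 rad → d = 6371·c ≈ 13617.97 km.

13618 km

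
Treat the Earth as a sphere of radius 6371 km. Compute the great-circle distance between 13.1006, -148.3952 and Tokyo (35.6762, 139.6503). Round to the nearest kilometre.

7543 km

Δλ = 139.6503 − -148.3952 = 288.0455°; wrapped into (−180°, 180°]: -71.9545°.
Δφ = 35.6762 − 13.1006 = 22.5756°.
a = sin²(Δφ/2) + cos φ₁ · cos φ₂ · sin²(Δλ/2) = 0.311362.
c = 2·atan2(√a, √(1−a)) = 1.18394 rad → d = 6371·c ≈ 7542.90 km.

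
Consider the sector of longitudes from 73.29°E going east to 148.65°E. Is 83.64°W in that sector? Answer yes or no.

Band width going east from +73.29° to +148.65°: ((148.65 − 73.29) mod 360) = 75.36°.
Offset of -83.64° east of the west edge: ((-83.64 − 73.29) mod 360) = 203.07°.
203.07° > 75.36° ⇒ outside.

No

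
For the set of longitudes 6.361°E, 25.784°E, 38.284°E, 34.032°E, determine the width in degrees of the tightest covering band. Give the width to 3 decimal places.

31.923°

Sort the longitudes: +6.361°, +25.784°, +34.032°, +38.284°.
Eastward gaps between consecutive values (wrapping around): 19.423°, 8.248°, 4.252°, 328.077°.
Largest gap = 328.077° ⇒ minimal covering band is its complement: 360° − 328.077° = 31.923°.
Band runs from +6.361° eastward to +38.284°.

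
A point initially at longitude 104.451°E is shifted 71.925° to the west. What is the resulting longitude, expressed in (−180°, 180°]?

32.526°E

Start at +104.451°; shift −71.925° → +32.526°.
+32.526° already lies in (−180°, 180°].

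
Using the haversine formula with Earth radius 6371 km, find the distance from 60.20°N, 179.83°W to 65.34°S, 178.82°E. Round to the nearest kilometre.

Δλ = 178.82 − -179.83 = 358.65°; wrapped into (−180°, 180°]: -1.35°.
Δφ = -65.34 − 60.20 = -125.54°.
a = sin²(Δφ/2) + cos φ₁ · cos φ₂ · sin²(Δλ/2) = 0.790664.
c = 2·atan2(√a, √(1−a)) = 2.19116 rad → d = 6371·c ≈ 13959.86 km.

13960 km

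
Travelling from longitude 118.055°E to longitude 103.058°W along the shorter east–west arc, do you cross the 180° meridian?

Yes

Naïve |-103.058 − 118.055| = 221.113° > 180°, so the shorter arc goes the other way round — across 180°.
Signed shortest Δλ = ((-103.058 − 118.055 + 180) mod 360) − 180 = 138.887°.
Going east by 138.887° from +118.055° passes through 180° before reaching -103.058°.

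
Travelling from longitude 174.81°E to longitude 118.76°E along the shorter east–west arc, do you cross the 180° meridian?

No

Signed shortest Δλ = ((118.76 − 174.81 + 180) mod 360) − 180 = -56.05°.
Going west by 56.05° from +174.81° reaches +118.76° without touching 180°.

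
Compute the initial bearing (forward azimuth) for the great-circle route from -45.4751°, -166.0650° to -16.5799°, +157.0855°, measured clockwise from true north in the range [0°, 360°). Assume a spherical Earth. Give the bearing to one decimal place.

Δλ = 157.0855 − -166.0650 = 323.1505°; wrapped into (−180°, 180°]: -36.8495°.
θ = atan2( sin Δλ · cos φ₂ , cos φ₁ · sin φ₂ − sin φ₁ · cos φ₂ · cos Δλ )
  = atan2(-0.57478, 0.34669) = -58.903° → normalised to [0°, 360°): 301.097°.

301.1°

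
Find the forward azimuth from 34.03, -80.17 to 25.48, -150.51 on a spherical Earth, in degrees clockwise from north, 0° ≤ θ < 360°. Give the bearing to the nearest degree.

282°

Δλ = -150.51 − -80.17 = -70.34°.
θ = atan2( sin Δλ · cos φ₂ , cos φ₁ · sin φ₂ − sin φ₁ · cos φ₂ · cos Δλ )
  = atan2(-0.85011, 0.18656) = -77.623° → normalised to [0°, 360°): 282.377°.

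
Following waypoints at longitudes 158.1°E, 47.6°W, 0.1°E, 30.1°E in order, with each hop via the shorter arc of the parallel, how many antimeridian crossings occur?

1

Leg 1: +158.1° → -47.6°, shortest Δλ = 154.3° (east) — crosses 180°.
Leg 2: -47.6° → +0.1°, shortest Δλ = 47.7° (east) — does not cross 180°.
Leg 3: +0.1° → +30.1°, shortest Δλ = 30.0° (east) — does not cross 180°.
Total crossings: 1.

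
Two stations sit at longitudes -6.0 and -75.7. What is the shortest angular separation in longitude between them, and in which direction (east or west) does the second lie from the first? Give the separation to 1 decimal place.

69.7° west

Raw difference: -75.7 − -6.0 = -69.7°.
Normalise into (−180°, 180°]: -69.7° stays -69.7°.
Negative ⇒ the second point lies to the west; separation 69.7°.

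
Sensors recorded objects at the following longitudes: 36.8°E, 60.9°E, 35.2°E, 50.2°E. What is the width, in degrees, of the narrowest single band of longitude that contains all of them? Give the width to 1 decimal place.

25.7°

Sort the longitudes: +35.2°, +36.8°, +50.2°, +60.9°.
Eastward gaps between consecutive values (wrapping around): 1.6°, 13.4°, 10.7°, 334.3°.
Largest gap = 334.3° ⇒ minimal covering band is its complement: 360° − 334.3° = 25.7°.
Band runs from +35.2° eastward to +60.9°.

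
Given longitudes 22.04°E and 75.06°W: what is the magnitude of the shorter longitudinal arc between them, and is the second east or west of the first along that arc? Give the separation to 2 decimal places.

97.10° west

Raw difference: -75.06 − 22.04 = -97.1°.
Normalise into (−180°, 180°]: -97.1° stays -97.1°.
Negative ⇒ the second point lies to the west; separation 97.10°.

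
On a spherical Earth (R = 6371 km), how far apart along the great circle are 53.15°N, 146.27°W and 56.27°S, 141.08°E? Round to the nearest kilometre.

13842 km

Δλ = 141.08 − -146.27 = 287.35°; wrapped into (−180°, 180°]: -72.65°.
Δφ = -56.27 − 53.15 = -109.42°.
a = sin²(Δφ/2) + cos φ₁ · cos φ₂ · sin²(Δλ/2) = 0.783098.
c = 2·atan2(√a, √(1−a)) = 2.17268 rad → d = 6371·c ≈ 13842.15 km.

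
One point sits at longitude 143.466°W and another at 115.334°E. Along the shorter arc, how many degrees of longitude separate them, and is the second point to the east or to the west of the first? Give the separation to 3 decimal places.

Raw difference: 115.334 − -143.466 = 258.8°.
Normalise into (−180°, 180°]: 258.8° − 360° = -101.2°.
Negative ⇒ the second point lies to the west; separation 101.200°.

101.200° west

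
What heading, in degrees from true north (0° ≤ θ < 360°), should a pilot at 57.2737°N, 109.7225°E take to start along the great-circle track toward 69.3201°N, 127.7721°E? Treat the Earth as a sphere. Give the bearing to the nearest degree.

26°

Δλ = 127.7721 − 109.7225 = 18.0496°.
θ = atan2( sin Δλ · cos φ₂ , cos φ₁ · sin φ₂ − sin φ₁ · cos φ₂ · cos Δλ )
  = atan2(0.10942, 0.22332) = 26.103° → normalised to [0°, 360°): 26.103°.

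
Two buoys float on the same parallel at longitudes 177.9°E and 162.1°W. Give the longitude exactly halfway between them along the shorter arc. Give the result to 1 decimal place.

172.1°W

Signed shortest Δλ from +177.9° to -162.1° is +20.0°.
Midpoint longitude = +177.9° + (+20.0°)/2 = +177.9° + 10.0° = +187.9°.
Normalise into (−180°, 180°]: -172.1°.
(The naïve average (+177.9 + -162.1)/2 = 7.9° is on the wrong side of the globe.)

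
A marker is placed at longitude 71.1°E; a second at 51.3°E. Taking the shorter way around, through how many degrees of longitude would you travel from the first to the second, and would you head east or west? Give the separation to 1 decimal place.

19.8° west

Raw difference: 51.3 − 71.1 = -19.8°.
Normalise into (−180°, 180°]: -19.8° stays -19.8°.
Negative ⇒ the second point lies to the west; separation 19.8°.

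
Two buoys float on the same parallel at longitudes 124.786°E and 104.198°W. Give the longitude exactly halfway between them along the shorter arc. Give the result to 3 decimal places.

169.706°W

Signed shortest Δλ from +124.786° to -104.198° is +131.016°.
Midpoint longitude = +124.786° + (+131.016°)/2 = +124.786° + 65.508° = +190.294°.
Normalise into (−180°, 180°]: -169.706°.
(The naïve average (+124.786 + -104.198)/2 = 10.294° is on the wrong side of the globe.)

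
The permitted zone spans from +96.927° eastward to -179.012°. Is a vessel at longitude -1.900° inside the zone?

Band width going east from +96.927° to -179.012°: ((-179.012 − 96.927) mod 360) = 84.061°.
Offset of -1.900° east of the west edge: ((-1.900 − 96.927) mod 360) = 261.173°.
261.173° > 84.061° ⇒ outside.

No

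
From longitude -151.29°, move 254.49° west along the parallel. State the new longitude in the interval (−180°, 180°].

-45.78°

Start at -151.29°; shift −254.49° → -405.78°.
-405.78° lies outside (−180°, 180°]; add 360° → -45.78°.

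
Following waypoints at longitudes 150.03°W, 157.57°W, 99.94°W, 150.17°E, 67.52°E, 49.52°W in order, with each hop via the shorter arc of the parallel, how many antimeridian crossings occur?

Leg 1: -150.03° → -157.57°, shortest Δλ = -7.54° (west) — does not cross 180°.
Leg 2: -157.57° → -99.94°, shortest Δλ = 57.63° (east) — does not cross 180°.
Leg 3: -99.94° → +150.17°, shortest Δλ = -109.89° (west) — crosses 180°.
Leg 4: +150.17° → +67.52°, shortest Δλ = -82.65° (west) — does not cross 180°.
Leg 5: +67.52° → -49.52°, shortest Δλ = -117.04° (west) — does not cross 180°.
Total crossings: 1.

1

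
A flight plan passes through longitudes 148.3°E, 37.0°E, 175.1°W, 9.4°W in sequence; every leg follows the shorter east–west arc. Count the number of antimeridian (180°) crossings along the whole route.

Leg 1: +148.3° → +37.0°, shortest Δλ = -111.3° (west) — does not cross 180°.
Leg 2: +37.0° → -175.1°, shortest Δλ = 147.9° (east) — crosses 180°.
Leg 3: -175.1° → -9.4°, shortest Δλ = 165.7° (east) — does not cross 180°.
Total crossings: 1.

1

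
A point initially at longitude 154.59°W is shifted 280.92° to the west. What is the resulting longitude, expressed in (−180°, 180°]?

75.51°W

Start at -154.59°; shift −280.92° → -435.51°.
-435.51° lies outside (−180°, 180°]; add 360° → -75.51°.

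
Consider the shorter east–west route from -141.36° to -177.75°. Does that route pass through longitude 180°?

No

Signed shortest Δλ = ((-177.75 − -141.36 + 180) mod 360) − 180 = -36.39°.
Going west by 36.39° from -141.36° reaches -177.75° without touching 180°.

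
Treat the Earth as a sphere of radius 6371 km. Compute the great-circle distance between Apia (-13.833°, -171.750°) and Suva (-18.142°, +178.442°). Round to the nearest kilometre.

1152 km

Δλ = 178.442 − -171.750 = 350.192°; wrapped into (−180°, 180°]: -9.808°.
Δφ = -18.142 − -13.833 = -4.309°.
a = sin²(Δφ/2) + cos φ₁ · cos φ₂ · sin²(Δλ/2) = 0.008157.
c = 2·atan2(√a, √(1−a)) = 0.18087 rad → d = 6371·c ≈ 1152.35 km.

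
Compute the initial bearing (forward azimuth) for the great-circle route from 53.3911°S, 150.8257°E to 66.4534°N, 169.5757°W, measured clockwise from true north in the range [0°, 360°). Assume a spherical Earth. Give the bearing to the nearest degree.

Δλ = -169.5757 − 150.8257 = -320.4014°; wrapped into (−180°, 180°]: 39.5986°.
θ = atan2( sin Δλ · cos φ₂ , cos φ₁ · sin φ₂ − sin φ₁ · cos φ₂ · cos Δλ )
  = atan2(0.25464, 0.79379) = 17.786° → normalised to [0°, 360°): 17.786°.

18°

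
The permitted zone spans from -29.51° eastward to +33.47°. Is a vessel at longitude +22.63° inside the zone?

Band width going east from -29.51° to +33.47°: ((33.47 − -29.51) mod 360) = 62.98°.
Offset of +22.63° east of the west edge: ((22.63 − -29.51) mod 360) = 52.14°.
52.14° ≤ 62.98° ⇒ inside.

Yes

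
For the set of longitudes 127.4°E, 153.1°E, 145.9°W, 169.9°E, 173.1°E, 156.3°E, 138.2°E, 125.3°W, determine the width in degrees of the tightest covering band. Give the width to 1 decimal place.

Sort the longitudes: -145.9°, -125.3°, +127.4°, +138.2°, +153.1°, +156.3°, +169.9°, +173.1°.
Eastward gaps between consecutive values (wrapping around): 20.6°, 252.7°, 10.8°, 14.9°, 3.2°, 13.6°, 3.2°, 41.0°.
Largest gap = 252.7° ⇒ minimal covering band is its complement: 360° − 252.7° = 107.3°.
Band runs from +127.4° eastward to -125.3°, crossing the antimeridian.

107.3°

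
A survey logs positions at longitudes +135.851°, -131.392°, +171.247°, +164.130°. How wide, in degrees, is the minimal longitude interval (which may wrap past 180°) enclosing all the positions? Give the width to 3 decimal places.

92.757°

Sort the longitudes: -131.392°, +135.851°, +164.130°, +171.247°.
Eastward gaps between consecutive values (wrapping around): 267.243°, 28.279°, 7.117°, 57.361°.
Largest gap = 267.243° ⇒ minimal covering band is its complement: 360° − 267.243° = 92.757°.
Band runs from +135.851° eastward to -131.392°, crossing the antimeridian.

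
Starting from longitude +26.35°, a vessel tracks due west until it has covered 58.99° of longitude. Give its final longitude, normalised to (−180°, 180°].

Start at +26.35°; shift −58.99° → -32.64°.
-32.64° already lies in (−180°, 180°].

-32.64°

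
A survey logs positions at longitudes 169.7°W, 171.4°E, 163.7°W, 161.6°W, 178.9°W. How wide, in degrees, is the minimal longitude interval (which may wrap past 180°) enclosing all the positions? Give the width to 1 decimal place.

Sort the longitudes: -178.9°, -169.7°, -163.7°, -161.6°, +171.4°.
Eastward gaps between consecutive values (wrapping around): 9.2°, 6.0°, 2.1°, 333.0°, 9.7°.
Largest gap = 333.0° ⇒ minimal covering band is its complement: 360° − 333.0° = 27.0°.
Band runs from +171.4° eastward to -161.6°, crossing the antimeridian.

27.0°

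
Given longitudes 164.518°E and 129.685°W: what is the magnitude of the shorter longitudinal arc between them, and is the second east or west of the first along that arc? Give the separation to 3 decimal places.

65.797° east

Raw difference: -129.685 − 164.518 = -294.203°.
Normalise into (−180°, 180°]: -294.203° + 360° = 65.797°.
Positive ⇒ the second point lies to the east; separation 65.797°.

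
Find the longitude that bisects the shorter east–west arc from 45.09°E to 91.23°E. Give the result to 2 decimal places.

Signed shortest Δλ from +45.09° to +91.23° is +46.14°.
Midpoint longitude = +45.09° + (+46.14°)/2 = +45.09° + 23.07° = +68.16°.

68.16°E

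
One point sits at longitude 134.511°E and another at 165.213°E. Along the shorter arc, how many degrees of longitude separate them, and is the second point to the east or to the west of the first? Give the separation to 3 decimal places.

30.702° east

Raw difference: 165.213 − 134.511 = 30.702°.
Normalise into (−180°, 180°]: 30.702° stays 30.702°.
Positive ⇒ the second point lies to the east; separation 30.702°.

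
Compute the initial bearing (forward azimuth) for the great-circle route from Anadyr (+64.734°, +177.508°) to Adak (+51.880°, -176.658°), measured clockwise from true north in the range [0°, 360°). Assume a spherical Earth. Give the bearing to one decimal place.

164.1°

Δλ = -176.658 − 177.508 = -354.166°; wrapped into (−180°, 180°]: 5.834°.
θ = atan2( sin Δλ · cos φ₂ , cos φ₁ · sin φ₂ − sin φ₁ · cos φ₂ · cos Δλ )
  = atan2(0.06275, -0.21958) = 164.052° → normalised to [0°, 360°): 164.052°.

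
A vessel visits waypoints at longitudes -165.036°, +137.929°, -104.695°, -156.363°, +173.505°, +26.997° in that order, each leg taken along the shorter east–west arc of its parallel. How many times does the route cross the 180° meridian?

Leg 1: -165.036° → +137.929°, shortest Δλ = -57.035° (west) — crosses 180°.
Leg 2: +137.929° → -104.695°, shortest Δλ = 117.376° (east) — crosses 180°.
Leg 3: -104.695° → -156.363°, shortest Δλ = -51.668° (west) — does not cross 180°.
Leg 4: -156.363° → +173.505°, shortest Δλ = -30.132° (west) — crosses 180°.
Leg 5: +173.505° → +26.997°, shortest Δλ = -146.508° (west) — does not cross 180°.
Total crossings: 3.

3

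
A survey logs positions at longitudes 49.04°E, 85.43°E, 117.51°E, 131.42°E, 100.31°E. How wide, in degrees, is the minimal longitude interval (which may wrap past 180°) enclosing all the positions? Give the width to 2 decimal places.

82.38°

Sort the longitudes: +49.04°, +85.43°, +100.31°, +117.51°, +131.42°.
Eastward gaps between consecutive values (wrapping around): 36.39°, 14.88°, 17.20°, 13.91°, 277.62°.
Largest gap = 277.62° ⇒ minimal covering band is its complement: 360° − 277.62° = 82.38°.
Band runs from +49.04° eastward to +131.42°.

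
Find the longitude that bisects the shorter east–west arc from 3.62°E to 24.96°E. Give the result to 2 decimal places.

Signed shortest Δλ from +3.62° to +24.96° is +21.34°.
Midpoint longitude = +3.62° + (+21.34°)/2 = +3.62° + 10.67° = +14.29°.

14.29°E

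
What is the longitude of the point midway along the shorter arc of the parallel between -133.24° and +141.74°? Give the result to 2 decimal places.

Signed shortest Δλ from -133.24° to +141.74° is -85.02°.
Midpoint longitude = -133.24° + (-85.02°)/2 = -133.24° − 42.51° = -175.75°.
(The naïve average (-133.24 + +141.74)/2 = 4.25° is on the wrong side of the globe.)

-175.75°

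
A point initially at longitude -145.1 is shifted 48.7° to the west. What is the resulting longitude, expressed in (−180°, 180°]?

+166.2°

Start at -145.1°; shift −48.7° → -193.8°.
-193.8° lies outside (−180°, 180°]; add 360° → +166.2°.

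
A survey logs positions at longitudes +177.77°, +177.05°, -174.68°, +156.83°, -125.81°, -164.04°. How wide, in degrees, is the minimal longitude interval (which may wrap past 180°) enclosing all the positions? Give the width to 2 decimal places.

Sort the longitudes: -174.68°, -164.04°, -125.81°, +156.83°, +177.05°, +177.77°.
Eastward gaps between consecutive values (wrapping around): 10.64°, 38.23°, 282.64°, 20.22°, 0.72°, 7.55°.
Largest gap = 282.64° ⇒ minimal covering band is its complement: 360° − 282.64° = 77.36°.
Band runs from +156.83° eastward to -125.81°, crossing the antimeridian.

77.36°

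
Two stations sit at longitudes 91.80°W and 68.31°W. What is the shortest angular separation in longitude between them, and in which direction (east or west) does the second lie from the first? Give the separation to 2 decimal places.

23.49° east

Raw difference: -68.31 − -91.80 = 23.49°.
Normalise into (−180°, 180°]: 23.49° stays 23.49°.
Positive ⇒ the second point lies to the east; separation 23.49°.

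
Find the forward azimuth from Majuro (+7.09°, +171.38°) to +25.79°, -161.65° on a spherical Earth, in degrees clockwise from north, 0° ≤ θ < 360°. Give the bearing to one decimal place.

Δλ = -161.65 − 171.38 = -333.03°; wrapped into (−180°, 180°]: 26.97°.
θ = atan2( sin Δλ · cos φ₂ , cos φ₁ · sin φ₂ − sin φ₁ · cos φ₂ · cos Δλ )
  = atan2(0.40835, 0.33270) = 50.829° → normalised to [0°, 360°): 50.829°.

50.8°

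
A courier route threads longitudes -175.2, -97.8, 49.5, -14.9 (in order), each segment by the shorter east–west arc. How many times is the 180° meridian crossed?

Leg 1: -175.2° → -97.8°, shortest Δλ = 77.4° (east) — does not cross 180°.
Leg 2: -97.8° → +49.5°, shortest Δλ = 147.3° (east) — does not cross 180°.
Leg 3: +49.5° → -14.9°, shortest Δλ = -64.4° (west) — does not cross 180°.
Total crossings: 0.

0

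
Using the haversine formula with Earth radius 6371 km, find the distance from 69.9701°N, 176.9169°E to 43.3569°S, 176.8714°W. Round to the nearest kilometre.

Δλ = -176.8714 − 176.9169 = -353.7883°; wrapped into (−180°, 180°]: 6.2117°.
Δφ = -43.3569 − 69.9701 = -113.3270°.
a = sin²(Δφ/2) + cos φ₁ · cos φ₂ · sin²(Δλ/2) = 0.698720.
c = 2·atan2(√a, √(1−a)) = 1.97952 rad → d = 6371·c ≈ 12611.54 km.

12612 km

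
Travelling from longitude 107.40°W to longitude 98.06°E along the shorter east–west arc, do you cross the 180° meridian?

Naïve |98.06 − -107.40| = 205.46° > 180°, so the shorter arc goes the other way round — across 180°.
Signed shortest Δλ = ((98.06 − -107.40 + 180) mod 360) − 180 = -154.54°.
Going west by 154.54° from -107.40° passes through 180° before reaching +98.06°.

Yes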